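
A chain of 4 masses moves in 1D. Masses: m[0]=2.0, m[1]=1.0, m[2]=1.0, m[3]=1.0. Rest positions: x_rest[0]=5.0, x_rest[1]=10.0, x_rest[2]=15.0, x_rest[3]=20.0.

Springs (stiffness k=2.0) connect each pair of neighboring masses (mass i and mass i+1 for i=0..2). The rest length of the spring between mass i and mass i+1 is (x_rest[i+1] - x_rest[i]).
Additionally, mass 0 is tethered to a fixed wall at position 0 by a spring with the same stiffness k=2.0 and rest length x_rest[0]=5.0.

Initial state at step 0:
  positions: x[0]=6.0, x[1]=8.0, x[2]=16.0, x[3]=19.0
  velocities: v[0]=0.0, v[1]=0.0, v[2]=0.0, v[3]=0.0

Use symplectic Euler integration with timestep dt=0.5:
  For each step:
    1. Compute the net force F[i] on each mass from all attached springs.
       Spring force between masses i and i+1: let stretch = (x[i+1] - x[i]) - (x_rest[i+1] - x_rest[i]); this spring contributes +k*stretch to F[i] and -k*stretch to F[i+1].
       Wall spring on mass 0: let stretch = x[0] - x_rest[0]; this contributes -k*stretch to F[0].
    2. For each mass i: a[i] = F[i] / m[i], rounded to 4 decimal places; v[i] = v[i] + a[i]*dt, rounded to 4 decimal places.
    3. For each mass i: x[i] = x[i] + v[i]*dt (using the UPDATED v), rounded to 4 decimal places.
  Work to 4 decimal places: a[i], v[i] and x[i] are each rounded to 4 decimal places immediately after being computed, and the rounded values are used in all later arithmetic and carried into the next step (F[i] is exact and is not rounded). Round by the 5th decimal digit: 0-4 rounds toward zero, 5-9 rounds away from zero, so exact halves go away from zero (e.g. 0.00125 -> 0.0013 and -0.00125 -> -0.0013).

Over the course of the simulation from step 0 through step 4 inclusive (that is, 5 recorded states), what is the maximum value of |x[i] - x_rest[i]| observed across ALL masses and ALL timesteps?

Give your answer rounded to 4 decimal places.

Step 0: x=[6.0000 8.0000 16.0000 19.0000] v=[0.0000 0.0000 0.0000 0.0000]
Step 1: x=[5.0000 11.0000 13.5000 20.0000] v=[-2.0000 6.0000 -5.0000 2.0000]
Step 2: x=[4.2500 12.2500 13.0000 20.2500] v=[-1.5000 2.5000 -1.0000 0.5000]
Step 3: x=[4.4375 9.8750 15.7500 19.3750] v=[0.3750 -4.7500 5.5000 -1.7500]
Step 4: x=[4.8750 7.7188 17.3750 19.1875] v=[0.8750 -4.3125 3.2500 -0.3750]
Max displacement = 2.3750

Answer: 2.3750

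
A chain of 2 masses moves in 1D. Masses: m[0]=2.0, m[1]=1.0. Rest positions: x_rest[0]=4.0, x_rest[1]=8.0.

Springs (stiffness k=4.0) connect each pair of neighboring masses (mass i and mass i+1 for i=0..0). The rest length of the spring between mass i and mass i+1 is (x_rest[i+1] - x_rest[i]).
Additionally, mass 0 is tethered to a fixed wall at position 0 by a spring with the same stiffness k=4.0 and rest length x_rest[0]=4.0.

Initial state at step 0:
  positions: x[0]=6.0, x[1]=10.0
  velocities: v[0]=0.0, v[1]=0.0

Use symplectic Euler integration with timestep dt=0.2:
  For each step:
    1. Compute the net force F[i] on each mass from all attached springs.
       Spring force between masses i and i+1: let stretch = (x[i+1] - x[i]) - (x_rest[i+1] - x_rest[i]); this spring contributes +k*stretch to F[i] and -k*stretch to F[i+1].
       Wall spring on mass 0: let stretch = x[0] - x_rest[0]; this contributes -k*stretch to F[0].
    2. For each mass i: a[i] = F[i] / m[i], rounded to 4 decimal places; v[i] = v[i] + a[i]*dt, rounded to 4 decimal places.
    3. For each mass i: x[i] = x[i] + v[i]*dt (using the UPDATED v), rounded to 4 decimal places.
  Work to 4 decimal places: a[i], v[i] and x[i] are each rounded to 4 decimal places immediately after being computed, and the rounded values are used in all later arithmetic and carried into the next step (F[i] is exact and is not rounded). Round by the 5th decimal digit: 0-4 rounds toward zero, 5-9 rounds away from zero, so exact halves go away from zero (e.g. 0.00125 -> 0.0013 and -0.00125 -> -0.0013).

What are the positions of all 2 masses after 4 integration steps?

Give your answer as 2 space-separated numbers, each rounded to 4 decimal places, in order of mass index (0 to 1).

Answer: 4.7427 9.6711

Derivation:
Step 0: x=[6.0000 10.0000] v=[0.0000 0.0000]
Step 1: x=[5.8400 10.0000] v=[-0.8000 0.0000]
Step 2: x=[5.5456 9.9744] v=[-1.4720 -0.1280]
Step 3: x=[5.1619 9.8802] v=[-1.9187 -0.4710]
Step 4: x=[4.7427 9.6711] v=[-2.0961 -1.0456]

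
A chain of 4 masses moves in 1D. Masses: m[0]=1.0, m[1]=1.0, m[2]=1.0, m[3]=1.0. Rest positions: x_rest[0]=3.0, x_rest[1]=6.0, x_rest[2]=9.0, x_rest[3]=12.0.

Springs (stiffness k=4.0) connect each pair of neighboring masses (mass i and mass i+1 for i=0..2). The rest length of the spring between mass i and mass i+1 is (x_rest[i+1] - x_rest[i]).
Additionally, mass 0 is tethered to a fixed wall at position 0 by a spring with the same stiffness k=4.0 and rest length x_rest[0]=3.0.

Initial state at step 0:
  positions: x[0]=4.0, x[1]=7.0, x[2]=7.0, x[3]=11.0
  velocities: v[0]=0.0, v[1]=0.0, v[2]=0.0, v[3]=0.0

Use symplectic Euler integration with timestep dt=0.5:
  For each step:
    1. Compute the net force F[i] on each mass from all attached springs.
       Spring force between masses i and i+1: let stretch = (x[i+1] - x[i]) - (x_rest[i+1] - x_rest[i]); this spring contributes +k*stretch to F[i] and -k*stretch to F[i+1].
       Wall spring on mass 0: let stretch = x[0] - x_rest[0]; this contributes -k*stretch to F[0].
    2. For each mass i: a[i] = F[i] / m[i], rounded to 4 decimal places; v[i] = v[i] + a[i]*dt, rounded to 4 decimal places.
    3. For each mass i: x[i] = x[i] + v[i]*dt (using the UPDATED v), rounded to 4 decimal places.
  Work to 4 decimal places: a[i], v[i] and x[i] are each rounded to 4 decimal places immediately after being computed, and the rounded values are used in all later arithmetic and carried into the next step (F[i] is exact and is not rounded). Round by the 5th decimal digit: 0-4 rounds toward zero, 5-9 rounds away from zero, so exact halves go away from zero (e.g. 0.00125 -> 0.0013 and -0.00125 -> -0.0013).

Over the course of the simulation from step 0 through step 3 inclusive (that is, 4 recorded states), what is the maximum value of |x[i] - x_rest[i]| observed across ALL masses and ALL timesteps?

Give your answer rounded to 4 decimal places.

Step 0: x=[4.0000 7.0000 7.0000 11.0000] v=[0.0000 0.0000 0.0000 0.0000]
Step 1: x=[3.0000 4.0000 11.0000 10.0000] v=[-2.0000 -6.0000 8.0000 -2.0000]
Step 2: x=[0.0000 7.0000 7.0000 13.0000] v=[-6.0000 6.0000 -8.0000 6.0000]
Step 3: x=[4.0000 3.0000 9.0000 13.0000] v=[8.0000 -8.0000 4.0000 0.0000]
Max displacement = 3.0000

Answer: 3.0000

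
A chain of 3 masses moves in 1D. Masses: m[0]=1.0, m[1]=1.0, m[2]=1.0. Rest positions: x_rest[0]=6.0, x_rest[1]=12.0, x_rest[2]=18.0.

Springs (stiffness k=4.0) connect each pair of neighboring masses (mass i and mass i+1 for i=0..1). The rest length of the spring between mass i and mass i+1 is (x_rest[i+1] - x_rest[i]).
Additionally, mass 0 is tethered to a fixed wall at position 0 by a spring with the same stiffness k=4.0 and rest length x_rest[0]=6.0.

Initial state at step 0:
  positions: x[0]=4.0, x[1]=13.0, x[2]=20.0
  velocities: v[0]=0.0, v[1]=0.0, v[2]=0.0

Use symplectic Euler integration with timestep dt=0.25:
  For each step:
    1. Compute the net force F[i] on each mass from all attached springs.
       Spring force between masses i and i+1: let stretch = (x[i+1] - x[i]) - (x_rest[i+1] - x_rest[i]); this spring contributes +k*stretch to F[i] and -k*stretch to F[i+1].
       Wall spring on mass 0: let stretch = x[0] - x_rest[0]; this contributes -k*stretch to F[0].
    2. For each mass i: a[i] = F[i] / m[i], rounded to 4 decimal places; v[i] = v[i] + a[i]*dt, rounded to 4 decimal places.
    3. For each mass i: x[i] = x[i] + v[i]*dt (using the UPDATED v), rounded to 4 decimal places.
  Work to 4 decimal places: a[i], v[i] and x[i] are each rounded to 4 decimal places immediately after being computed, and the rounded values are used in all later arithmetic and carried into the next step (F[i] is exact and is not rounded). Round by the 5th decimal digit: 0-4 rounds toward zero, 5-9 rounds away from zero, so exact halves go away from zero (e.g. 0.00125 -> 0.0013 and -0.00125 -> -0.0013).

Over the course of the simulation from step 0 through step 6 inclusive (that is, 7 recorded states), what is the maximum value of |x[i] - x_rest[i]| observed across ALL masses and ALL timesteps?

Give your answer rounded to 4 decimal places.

Step 0: x=[4.0000 13.0000 20.0000] v=[0.0000 0.0000 0.0000]
Step 1: x=[5.2500 12.5000 19.7500] v=[5.0000 -2.0000 -1.0000]
Step 2: x=[7.0000 12.0000 19.1875] v=[7.0000 -2.0000 -2.2500]
Step 3: x=[8.2500 12.0469 18.3281] v=[5.0000 0.1875 -3.4375]
Step 4: x=[8.3867 12.7149 17.3984] v=[0.5469 2.6718 -3.7187]
Step 5: x=[7.5088 13.4717 16.7979] v=[-3.5116 3.0271 -2.4022]
Step 6: x=[6.2444 13.5693 16.8658] v=[-5.0575 0.3904 0.2716]
Max displacement = 2.3867

Answer: 2.3867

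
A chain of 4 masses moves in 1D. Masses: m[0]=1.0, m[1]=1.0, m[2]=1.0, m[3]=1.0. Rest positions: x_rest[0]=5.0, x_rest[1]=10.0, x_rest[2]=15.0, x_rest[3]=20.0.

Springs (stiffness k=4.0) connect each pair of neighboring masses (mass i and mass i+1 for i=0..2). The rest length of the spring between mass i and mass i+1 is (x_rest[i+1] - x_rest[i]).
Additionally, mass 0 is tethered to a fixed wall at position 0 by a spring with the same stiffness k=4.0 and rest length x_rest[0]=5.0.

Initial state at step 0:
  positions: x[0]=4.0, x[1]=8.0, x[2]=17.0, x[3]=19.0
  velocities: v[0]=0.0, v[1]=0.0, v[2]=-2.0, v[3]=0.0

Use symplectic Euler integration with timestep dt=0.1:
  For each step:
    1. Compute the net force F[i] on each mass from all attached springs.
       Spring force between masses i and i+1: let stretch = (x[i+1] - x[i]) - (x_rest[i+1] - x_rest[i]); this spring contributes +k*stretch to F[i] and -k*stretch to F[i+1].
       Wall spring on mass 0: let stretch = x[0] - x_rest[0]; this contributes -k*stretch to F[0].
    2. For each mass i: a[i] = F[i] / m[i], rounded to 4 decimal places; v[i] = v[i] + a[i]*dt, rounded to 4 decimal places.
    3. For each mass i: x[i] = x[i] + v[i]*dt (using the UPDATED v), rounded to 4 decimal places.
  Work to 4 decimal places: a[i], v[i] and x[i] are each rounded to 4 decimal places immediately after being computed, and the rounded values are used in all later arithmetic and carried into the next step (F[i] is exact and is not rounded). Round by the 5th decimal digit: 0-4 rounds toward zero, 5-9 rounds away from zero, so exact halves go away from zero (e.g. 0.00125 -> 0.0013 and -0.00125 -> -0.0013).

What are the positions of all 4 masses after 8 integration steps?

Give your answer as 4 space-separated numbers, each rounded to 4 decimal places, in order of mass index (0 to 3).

Answer: 4.9567 10.6280 11.8220 20.3200

Derivation:
Step 0: x=[4.0000 8.0000 17.0000 19.0000] v=[0.0000 0.0000 -2.0000 0.0000]
Step 1: x=[4.0000 8.2000 16.5200 19.1200] v=[0.0000 2.0000 -4.8000 1.2000]
Step 2: x=[4.0080 8.5648 15.8112 19.3360] v=[0.0800 3.6480 -7.0880 2.1600]
Step 3: x=[4.0380 9.0372 14.9535 19.6110] v=[0.2995 4.7238 -8.5766 2.7501]
Step 4: x=[4.1064 9.5463 14.0455 19.8997] v=[0.6840 5.0906 -9.0801 2.8871]
Step 5: x=[4.2281 10.0177 13.1917 20.1542] v=[1.2174 4.7143 -8.5381 2.5454]
Step 6: x=[4.4123 10.3845 12.4894 20.3302] v=[1.8420 3.6681 -7.0227 1.7604]
Step 7: x=[4.6589 10.5966 12.0166 20.3926] v=[2.4660 2.1212 -4.7283 0.6241]
Step 8: x=[4.9567 10.6280 11.8220 20.3200] v=[2.9775 0.3141 -1.9459 -0.7263]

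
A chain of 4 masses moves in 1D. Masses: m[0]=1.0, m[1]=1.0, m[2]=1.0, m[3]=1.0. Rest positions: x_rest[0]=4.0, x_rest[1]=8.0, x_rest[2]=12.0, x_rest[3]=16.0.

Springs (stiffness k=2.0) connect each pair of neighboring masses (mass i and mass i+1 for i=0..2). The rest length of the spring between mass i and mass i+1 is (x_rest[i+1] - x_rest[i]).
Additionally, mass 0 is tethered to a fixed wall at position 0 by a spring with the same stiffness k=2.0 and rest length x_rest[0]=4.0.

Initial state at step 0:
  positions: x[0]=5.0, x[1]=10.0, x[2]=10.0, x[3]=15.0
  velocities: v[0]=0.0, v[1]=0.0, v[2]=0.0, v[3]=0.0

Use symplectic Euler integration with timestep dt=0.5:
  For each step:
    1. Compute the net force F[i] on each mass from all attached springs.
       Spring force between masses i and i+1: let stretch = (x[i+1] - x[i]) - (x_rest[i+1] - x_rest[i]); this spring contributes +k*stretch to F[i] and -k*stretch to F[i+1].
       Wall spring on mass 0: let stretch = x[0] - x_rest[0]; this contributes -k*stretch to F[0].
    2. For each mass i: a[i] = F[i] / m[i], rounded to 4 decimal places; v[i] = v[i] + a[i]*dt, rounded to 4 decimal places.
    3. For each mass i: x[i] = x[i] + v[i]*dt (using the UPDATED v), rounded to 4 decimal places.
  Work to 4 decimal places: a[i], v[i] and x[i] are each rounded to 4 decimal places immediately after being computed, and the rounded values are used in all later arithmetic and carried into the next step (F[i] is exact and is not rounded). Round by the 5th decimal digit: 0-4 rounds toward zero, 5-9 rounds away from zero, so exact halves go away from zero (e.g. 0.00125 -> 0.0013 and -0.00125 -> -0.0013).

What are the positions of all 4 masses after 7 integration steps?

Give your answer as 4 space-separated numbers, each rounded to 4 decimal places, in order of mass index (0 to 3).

Answer: 4.5860 9.0313 12.6719 14.8360

Derivation:
Step 0: x=[5.0000 10.0000 10.0000 15.0000] v=[0.0000 0.0000 0.0000 0.0000]
Step 1: x=[5.0000 7.5000 12.5000 14.5000] v=[0.0000 -5.0000 5.0000 -1.0000]
Step 2: x=[3.7500 6.2500 13.5000 15.0000] v=[-2.5000 -2.5000 2.0000 1.0000]
Step 3: x=[1.8750 7.3750 11.6250 16.7500] v=[-3.7500 2.2500 -3.7500 3.5000]
Step 4: x=[1.8125 7.8750 10.1875 17.9375] v=[-0.1250 1.0000 -2.8750 2.3750]
Step 5: x=[3.8750 6.5000 11.4688 17.2500] v=[4.1250 -2.7500 2.5625 -1.3750]
Step 6: x=[5.3125 6.2969 13.1563 15.6719] v=[2.8750 -0.4062 3.3749 -3.1562]
Step 7: x=[4.5860 9.0313 12.6719 14.8360] v=[-1.4531 5.4688 -0.9689 -1.6718]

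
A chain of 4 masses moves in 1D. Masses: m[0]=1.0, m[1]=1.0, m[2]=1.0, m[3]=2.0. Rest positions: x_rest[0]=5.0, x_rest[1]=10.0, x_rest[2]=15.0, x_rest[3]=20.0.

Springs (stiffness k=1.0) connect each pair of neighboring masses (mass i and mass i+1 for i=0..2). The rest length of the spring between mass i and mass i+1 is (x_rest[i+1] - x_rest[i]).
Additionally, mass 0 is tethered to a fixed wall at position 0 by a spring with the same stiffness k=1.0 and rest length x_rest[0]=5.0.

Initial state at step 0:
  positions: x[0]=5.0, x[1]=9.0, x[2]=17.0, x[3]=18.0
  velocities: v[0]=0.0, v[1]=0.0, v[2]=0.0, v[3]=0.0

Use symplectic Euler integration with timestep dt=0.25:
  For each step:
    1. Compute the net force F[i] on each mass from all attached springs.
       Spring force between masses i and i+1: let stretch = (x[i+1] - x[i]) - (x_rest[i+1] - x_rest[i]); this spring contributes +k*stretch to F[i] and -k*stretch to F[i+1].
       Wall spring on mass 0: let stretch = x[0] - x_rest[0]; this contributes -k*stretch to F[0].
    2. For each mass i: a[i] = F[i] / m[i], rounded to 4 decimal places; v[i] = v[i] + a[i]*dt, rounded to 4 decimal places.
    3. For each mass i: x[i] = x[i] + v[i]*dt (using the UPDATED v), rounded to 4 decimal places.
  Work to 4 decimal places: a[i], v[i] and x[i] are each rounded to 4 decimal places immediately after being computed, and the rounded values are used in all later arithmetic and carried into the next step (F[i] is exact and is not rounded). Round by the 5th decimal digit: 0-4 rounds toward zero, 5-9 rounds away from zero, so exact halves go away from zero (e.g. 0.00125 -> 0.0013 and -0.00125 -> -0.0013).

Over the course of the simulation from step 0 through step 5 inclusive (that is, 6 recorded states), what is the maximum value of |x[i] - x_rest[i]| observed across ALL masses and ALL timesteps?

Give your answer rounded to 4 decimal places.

Answer: 2.2160

Derivation:
Step 0: x=[5.0000 9.0000 17.0000 18.0000] v=[0.0000 0.0000 0.0000 0.0000]
Step 1: x=[4.9375 9.2500 16.5625 18.1250] v=[-0.2500 1.0000 -1.7500 0.5000]
Step 2: x=[4.8359 9.6875 15.7656 18.3574] v=[-0.4063 1.7500 -3.1875 0.9297]
Step 3: x=[4.7353 10.2017 14.7508 18.6651] v=[-0.4024 2.0566 -4.0591 1.2307]
Step 4: x=[4.6804 10.6585 13.6964 19.0067] v=[-0.2196 1.8273 -4.2178 1.3664]
Step 5: x=[4.7066 10.9316 12.7840 19.3386] v=[0.1048 1.0923 -3.6497 1.3276]
Max displacement = 2.2160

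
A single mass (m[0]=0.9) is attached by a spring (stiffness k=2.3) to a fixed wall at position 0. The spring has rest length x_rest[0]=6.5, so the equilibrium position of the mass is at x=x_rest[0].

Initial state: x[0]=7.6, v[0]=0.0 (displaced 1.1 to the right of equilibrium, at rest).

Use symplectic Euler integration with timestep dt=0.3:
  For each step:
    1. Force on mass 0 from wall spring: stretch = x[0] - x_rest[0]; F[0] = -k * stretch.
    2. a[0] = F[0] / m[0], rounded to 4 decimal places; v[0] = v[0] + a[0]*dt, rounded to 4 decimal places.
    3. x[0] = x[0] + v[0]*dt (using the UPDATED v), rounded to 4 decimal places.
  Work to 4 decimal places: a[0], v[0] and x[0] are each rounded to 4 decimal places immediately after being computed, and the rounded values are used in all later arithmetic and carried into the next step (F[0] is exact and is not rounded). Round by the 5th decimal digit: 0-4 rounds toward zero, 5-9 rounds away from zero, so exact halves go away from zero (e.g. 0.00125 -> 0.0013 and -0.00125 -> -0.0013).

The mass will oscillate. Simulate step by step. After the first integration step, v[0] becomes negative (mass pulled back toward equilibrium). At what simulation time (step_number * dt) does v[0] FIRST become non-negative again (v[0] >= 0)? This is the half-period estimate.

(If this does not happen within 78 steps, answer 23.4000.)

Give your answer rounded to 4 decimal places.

Step 0: x=[7.6000] v=[0.0000]
Step 1: x=[7.3470] v=[-0.8433]
Step 2: x=[6.8992] v=[-1.4927]
Step 3: x=[6.3596] v=[-1.7988]
Step 4: x=[5.8522] v=[-1.6912]
Step 5: x=[5.4938] v=[-1.1946]
Step 6: x=[5.3668] v=[-0.4232]
Step 7: x=[5.5005] v=[0.4456]
First v>=0 after going negative at step 7, time=2.1000

Answer: 2.1000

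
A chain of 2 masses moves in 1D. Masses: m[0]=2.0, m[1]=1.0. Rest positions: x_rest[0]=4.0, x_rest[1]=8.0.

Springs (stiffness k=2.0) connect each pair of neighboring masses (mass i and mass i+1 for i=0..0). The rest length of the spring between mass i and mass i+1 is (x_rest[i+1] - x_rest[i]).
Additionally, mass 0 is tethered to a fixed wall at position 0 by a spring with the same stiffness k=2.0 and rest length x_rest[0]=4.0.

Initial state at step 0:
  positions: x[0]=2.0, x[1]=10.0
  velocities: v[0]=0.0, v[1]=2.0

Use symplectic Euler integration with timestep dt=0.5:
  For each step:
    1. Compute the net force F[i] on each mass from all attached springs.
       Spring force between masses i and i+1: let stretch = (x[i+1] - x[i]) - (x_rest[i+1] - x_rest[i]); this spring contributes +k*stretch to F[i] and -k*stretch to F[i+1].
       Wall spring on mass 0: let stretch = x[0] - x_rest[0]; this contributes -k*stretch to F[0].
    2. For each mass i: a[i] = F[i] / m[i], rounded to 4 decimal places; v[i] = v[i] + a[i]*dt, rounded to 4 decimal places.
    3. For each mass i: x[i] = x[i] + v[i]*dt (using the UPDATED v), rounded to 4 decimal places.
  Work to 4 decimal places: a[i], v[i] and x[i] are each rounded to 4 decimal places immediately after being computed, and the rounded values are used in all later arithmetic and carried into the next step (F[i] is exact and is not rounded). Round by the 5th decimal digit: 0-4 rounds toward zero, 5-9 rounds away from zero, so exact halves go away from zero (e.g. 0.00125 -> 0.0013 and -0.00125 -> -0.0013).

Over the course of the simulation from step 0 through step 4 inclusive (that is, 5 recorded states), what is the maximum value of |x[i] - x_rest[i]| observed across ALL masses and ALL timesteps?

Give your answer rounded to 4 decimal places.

Step 0: x=[2.0000 10.0000] v=[0.0000 2.0000]
Step 1: x=[3.5000 9.0000] v=[3.0000 -2.0000]
Step 2: x=[5.5000 7.2500] v=[4.0000 -3.5000]
Step 3: x=[6.5625 6.6250] v=[2.1250 -1.2500]
Step 4: x=[6.0000 7.9688] v=[-1.1250 2.6875]
Max displacement = 2.5625

Answer: 2.5625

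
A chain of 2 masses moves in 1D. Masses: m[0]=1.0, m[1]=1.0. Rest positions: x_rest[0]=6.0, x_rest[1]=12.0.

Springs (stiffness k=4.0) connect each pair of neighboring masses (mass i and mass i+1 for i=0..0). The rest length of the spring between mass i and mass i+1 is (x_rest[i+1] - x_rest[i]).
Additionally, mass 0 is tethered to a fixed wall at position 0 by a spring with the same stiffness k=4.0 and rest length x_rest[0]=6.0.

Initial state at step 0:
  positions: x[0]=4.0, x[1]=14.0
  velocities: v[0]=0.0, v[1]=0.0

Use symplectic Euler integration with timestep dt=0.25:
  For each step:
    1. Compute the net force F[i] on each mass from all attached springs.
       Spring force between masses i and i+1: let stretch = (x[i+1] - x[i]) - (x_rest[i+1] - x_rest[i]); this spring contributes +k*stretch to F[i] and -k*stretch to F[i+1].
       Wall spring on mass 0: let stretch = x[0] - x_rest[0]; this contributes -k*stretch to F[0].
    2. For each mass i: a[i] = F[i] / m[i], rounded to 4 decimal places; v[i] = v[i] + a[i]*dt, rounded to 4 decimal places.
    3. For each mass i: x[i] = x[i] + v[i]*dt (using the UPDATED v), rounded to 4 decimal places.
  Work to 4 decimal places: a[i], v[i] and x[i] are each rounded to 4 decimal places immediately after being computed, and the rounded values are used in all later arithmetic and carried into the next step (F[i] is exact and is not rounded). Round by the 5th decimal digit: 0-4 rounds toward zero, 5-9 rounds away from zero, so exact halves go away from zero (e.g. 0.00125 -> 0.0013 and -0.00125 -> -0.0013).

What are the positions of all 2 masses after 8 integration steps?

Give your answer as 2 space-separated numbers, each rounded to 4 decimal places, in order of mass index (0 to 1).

Step 0: x=[4.0000 14.0000] v=[0.0000 0.0000]
Step 1: x=[5.5000 13.0000] v=[6.0000 -4.0000]
Step 2: x=[7.5000 11.6250] v=[8.0000 -5.5000]
Step 3: x=[8.6563 10.7188] v=[4.6250 -3.6250]
Step 4: x=[8.1641 10.7969] v=[-1.9688 0.3125]
Step 5: x=[6.2891 11.7168] v=[-7.5001 3.6797]
Step 6: x=[4.1987 12.7798] v=[-8.3615 4.2520]
Step 7: x=[3.2039 13.1975] v=[-3.9791 1.6709]
Step 8: x=[3.9066 12.6168] v=[2.8106 -2.3227]

Answer: 3.9066 12.6168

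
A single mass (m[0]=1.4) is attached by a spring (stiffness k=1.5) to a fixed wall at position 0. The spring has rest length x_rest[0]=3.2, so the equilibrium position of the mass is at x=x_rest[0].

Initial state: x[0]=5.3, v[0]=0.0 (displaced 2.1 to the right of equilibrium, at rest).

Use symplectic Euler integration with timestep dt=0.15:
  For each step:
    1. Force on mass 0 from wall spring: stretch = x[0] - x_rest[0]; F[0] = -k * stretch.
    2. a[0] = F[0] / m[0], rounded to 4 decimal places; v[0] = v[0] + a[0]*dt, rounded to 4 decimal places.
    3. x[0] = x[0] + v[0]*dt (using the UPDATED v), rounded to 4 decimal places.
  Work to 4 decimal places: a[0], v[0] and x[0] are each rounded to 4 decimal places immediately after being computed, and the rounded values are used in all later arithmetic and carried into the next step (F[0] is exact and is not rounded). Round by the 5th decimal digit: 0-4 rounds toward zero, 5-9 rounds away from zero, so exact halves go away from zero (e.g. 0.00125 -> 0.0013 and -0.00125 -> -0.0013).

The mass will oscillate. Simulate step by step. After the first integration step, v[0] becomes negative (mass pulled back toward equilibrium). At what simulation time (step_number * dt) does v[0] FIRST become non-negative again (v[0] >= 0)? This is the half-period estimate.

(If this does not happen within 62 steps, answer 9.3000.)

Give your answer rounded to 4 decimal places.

Step 0: x=[5.3000] v=[0.0000]
Step 1: x=[5.2494] v=[-0.3375]
Step 2: x=[5.1494] v=[-0.6669]
Step 3: x=[5.0024] v=[-0.9802]
Step 4: x=[4.8119] v=[-1.2699]
Step 5: x=[4.5826] v=[-1.5290]
Step 6: x=[4.3199] v=[-1.7512]
Step 7: x=[4.0302] v=[-1.9312]
Step 8: x=[3.7205] v=[-2.0646]
Step 9: x=[3.3983] v=[-2.1483]
Step 10: x=[3.0713] v=[-2.1802]
Step 11: x=[2.7474] v=[-2.1595]
Step 12: x=[2.4344] v=[-2.0868]
Step 13: x=[2.1398] v=[-1.9638]
Step 14: x=[1.8708] v=[-1.7934]
Step 15: x=[1.6338] v=[-1.5798]
Step 16: x=[1.4346] v=[-1.3281]
Step 17: x=[1.2779] v=[-1.0444]
Step 18: x=[1.1676] v=[-0.7355]
Step 19: x=[1.1063] v=[-0.4089]
Step 20: x=[1.0954] v=[-0.0724]
Step 21: x=[1.1353] v=[0.2658]
First v>=0 after going negative at step 21, time=3.1500

Answer: 3.1500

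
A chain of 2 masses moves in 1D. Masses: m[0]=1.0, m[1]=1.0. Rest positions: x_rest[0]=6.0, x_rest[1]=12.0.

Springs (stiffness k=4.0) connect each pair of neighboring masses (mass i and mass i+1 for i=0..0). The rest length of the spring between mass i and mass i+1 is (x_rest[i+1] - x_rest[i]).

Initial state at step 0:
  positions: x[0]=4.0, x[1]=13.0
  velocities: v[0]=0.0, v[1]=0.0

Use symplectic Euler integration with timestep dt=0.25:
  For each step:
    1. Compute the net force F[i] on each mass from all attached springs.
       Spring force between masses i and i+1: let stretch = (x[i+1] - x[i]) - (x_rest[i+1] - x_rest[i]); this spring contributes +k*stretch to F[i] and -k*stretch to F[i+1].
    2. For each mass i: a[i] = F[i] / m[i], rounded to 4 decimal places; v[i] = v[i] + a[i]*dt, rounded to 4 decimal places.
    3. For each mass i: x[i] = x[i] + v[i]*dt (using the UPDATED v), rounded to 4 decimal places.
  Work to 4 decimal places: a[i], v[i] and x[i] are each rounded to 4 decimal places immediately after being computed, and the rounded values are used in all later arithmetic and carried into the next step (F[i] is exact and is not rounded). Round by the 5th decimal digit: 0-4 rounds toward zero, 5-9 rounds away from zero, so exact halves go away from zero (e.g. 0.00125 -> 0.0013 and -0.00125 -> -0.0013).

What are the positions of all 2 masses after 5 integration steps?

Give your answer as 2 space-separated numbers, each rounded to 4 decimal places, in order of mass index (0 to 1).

Step 0: x=[4.0000 13.0000] v=[0.0000 0.0000]
Step 1: x=[4.7500 12.2500] v=[3.0000 -3.0000]
Step 2: x=[5.8750 11.1250] v=[4.5000 -4.5000]
Step 3: x=[6.8125 10.1875] v=[3.7500 -3.7500]
Step 4: x=[7.0938 9.9063] v=[1.1250 -1.1250]
Step 5: x=[6.5782 10.4219] v=[-2.0625 2.0625]

Answer: 6.5782 10.4219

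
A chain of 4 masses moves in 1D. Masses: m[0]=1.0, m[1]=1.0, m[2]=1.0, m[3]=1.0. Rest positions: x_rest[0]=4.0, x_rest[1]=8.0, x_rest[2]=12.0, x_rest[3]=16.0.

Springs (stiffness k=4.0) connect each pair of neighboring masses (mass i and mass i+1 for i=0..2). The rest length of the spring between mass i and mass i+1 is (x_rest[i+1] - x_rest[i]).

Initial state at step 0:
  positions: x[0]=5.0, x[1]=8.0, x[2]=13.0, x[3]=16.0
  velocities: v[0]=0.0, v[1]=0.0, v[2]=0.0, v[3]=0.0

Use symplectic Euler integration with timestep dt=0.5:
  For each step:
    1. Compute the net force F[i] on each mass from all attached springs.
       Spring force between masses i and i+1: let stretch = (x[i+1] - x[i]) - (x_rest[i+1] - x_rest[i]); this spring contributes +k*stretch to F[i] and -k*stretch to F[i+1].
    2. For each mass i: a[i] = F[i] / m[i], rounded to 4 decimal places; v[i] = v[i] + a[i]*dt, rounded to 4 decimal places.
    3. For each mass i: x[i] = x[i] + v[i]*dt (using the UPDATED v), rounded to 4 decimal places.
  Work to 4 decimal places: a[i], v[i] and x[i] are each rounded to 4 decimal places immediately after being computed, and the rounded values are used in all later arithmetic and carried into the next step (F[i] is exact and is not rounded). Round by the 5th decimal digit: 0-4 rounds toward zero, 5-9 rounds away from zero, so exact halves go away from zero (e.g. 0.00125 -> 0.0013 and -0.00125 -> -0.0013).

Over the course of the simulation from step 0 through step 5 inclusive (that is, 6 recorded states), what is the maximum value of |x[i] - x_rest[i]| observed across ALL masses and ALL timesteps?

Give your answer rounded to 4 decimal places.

Step 0: x=[5.0000 8.0000 13.0000 16.0000] v=[0.0000 0.0000 0.0000 0.0000]
Step 1: x=[4.0000 10.0000 11.0000 17.0000] v=[-2.0000 4.0000 -4.0000 2.0000]
Step 2: x=[5.0000 7.0000 14.0000 16.0000] v=[2.0000 -6.0000 6.0000 -2.0000]
Step 3: x=[4.0000 9.0000 12.0000 17.0000] v=[-2.0000 4.0000 -4.0000 2.0000]
Step 4: x=[4.0000 9.0000 12.0000 17.0000] v=[0.0000 0.0000 0.0000 0.0000]
Step 5: x=[5.0000 7.0000 14.0000 16.0000] v=[2.0000 -4.0000 4.0000 -2.0000]
Max displacement = 2.0000

Answer: 2.0000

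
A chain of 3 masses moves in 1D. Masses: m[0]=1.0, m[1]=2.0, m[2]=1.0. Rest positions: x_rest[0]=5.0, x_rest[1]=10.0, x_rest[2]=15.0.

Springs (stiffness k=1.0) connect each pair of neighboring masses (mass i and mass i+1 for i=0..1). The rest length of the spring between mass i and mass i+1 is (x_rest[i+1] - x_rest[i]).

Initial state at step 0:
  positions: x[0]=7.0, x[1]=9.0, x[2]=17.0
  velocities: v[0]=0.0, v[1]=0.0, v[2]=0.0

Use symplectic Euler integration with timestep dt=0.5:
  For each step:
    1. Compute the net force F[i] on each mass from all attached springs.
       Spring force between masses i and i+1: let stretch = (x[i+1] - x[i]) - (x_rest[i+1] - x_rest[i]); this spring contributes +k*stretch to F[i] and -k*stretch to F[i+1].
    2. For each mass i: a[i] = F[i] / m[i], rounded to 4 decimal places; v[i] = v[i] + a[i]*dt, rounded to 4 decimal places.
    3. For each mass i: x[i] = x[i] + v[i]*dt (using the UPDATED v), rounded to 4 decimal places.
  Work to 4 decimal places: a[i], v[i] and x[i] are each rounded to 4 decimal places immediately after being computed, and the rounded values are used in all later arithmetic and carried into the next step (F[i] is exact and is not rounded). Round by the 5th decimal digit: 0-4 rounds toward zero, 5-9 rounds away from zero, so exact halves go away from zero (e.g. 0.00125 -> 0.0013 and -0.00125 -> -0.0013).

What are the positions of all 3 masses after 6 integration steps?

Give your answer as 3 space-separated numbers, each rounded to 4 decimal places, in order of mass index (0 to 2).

Step 0: x=[7.0000 9.0000 17.0000] v=[0.0000 0.0000 0.0000]
Step 1: x=[6.2500 9.7500 16.2500] v=[-1.5000 1.5000 -1.5000]
Step 2: x=[5.1250 10.8750 15.1250] v=[-2.2500 2.2500 -2.2500]
Step 3: x=[4.1875 11.8125 14.1875] v=[-1.8750 1.8750 -1.8750]
Step 4: x=[3.9063 12.0938 13.9063] v=[-0.5625 0.5625 -0.5625]
Step 5: x=[4.4220 11.5782 14.4220] v=[1.0313 -1.0313 1.0313]
Step 6: x=[5.4767 10.5235 15.4767] v=[2.1094 -2.1094 2.1094]

Answer: 5.4767 10.5235 15.4767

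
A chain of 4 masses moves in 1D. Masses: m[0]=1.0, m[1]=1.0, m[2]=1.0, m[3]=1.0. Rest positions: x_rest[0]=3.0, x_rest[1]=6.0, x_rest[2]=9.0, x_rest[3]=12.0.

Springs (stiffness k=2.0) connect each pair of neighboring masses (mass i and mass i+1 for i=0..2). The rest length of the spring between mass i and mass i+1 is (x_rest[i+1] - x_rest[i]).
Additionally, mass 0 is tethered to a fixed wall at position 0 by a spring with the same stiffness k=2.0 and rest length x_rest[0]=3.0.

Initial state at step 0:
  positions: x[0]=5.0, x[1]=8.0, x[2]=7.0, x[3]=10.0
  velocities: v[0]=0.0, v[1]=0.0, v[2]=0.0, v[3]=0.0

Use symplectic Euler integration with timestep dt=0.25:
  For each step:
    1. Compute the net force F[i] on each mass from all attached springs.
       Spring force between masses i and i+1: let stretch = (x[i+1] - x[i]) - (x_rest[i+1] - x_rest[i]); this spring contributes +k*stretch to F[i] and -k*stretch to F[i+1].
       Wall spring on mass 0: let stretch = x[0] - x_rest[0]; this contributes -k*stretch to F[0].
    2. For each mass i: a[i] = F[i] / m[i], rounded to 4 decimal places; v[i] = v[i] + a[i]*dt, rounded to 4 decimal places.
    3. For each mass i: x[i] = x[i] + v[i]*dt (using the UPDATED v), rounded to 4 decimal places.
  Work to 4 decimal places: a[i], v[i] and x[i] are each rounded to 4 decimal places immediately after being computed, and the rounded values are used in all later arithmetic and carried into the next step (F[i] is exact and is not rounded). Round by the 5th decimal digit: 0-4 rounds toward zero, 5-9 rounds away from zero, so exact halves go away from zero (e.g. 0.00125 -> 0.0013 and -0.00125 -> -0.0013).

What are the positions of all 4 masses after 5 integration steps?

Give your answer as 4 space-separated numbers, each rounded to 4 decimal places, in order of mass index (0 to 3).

Step 0: x=[5.0000 8.0000 7.0000 10.0000] v=[0.0000 0.0000 0.0000 0.0000]
Step 1: x=[4.7500 7.5000 7.5000 10.0000] v=[-1.0000 -2.0000 2.0000 0.0000]
Step 2: x=[4.2500 6.6563 8.3125 10.0625] v=[-2.0000 -3.3750 3.2500 0.2500]
Step 3: x=[3.5195 5.7188 9.1367 10.2813] v=[-2.9219 -3.7501 3.2969 0.8750]
Step 4: x=[2.6240 4.9336 9.6768 10.7320] v=[-3.5820 -3.1408 2.1603 1.8027]
Step 5: x=[1.6892 4.4526 9.7559 11.4258] v=[-3.7392 -1.9240 0.3163 2.7751]

Answer: 1.6892 4.4526 9.7559 11.4258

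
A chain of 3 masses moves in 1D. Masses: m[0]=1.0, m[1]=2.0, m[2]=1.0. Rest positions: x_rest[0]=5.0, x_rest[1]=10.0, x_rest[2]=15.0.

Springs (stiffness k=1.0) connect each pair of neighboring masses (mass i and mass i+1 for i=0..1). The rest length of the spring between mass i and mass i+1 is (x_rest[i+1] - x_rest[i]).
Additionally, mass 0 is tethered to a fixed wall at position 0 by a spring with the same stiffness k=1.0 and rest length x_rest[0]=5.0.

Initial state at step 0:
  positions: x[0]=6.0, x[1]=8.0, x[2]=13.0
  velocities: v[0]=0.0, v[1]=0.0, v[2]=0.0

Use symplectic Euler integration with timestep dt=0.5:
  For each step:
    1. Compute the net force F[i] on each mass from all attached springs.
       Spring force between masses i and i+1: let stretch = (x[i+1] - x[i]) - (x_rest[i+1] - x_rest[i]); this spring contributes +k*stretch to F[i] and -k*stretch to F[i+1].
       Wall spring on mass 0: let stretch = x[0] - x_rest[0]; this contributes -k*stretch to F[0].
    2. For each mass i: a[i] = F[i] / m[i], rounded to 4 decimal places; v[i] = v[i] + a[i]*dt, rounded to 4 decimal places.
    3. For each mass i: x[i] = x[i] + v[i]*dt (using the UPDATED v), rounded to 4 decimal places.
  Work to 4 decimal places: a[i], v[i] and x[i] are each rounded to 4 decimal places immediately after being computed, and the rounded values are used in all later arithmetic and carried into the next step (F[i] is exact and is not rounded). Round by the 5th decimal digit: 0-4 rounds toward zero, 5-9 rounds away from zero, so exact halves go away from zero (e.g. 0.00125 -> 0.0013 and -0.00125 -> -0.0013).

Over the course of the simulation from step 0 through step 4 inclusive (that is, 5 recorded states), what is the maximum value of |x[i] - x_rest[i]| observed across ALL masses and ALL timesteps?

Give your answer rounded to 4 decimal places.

Answer: 2.3828

Derivation:
Step 0: x=[6.0000 8.0000 13.0000] v=[0.0000 0.0000 0.0000]
Step 1: x=[5.0000 8.3750 13.0000] v=[-2.0000 0.7500 0.0000]
Step 2: x=[3.5938 8.9063 13.0938] v=[-2.8125 1.0625 0.1875]
Step 3: x=[2.6172 9.2970 13.3907] v=[-1.9532 0.7813 0.5938]
Step 4: x=[2.6563 9.3644 13.9142] v=[0.0781 0.1348 1.0470]
Max displacement = 2.3828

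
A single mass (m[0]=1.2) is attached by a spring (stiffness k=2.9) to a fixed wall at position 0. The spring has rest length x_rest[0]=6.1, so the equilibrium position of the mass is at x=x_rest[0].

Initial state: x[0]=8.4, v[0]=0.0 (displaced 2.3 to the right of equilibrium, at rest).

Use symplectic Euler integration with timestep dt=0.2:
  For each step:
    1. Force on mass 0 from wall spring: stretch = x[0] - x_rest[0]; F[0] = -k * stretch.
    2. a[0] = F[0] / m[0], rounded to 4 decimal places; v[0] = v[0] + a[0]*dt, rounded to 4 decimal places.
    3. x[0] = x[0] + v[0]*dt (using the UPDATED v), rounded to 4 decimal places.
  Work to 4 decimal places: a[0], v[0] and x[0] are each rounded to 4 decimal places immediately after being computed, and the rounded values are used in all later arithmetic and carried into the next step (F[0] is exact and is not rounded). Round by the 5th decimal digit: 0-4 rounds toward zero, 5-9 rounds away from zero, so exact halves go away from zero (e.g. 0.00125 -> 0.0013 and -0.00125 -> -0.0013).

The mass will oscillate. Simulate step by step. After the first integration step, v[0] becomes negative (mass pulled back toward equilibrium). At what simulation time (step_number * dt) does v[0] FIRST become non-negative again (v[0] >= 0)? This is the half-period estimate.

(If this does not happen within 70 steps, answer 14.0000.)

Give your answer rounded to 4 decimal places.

Step 0: x=[8.4000] v=[0.0000]
Step 1: x=[8.1777] v=[-1.1117]
Step 2: x=[7.7545] v=[-2.1159]
Step 3: x=[7.1714] v=[-2.9156]
Step 4: x=[6.4847] v=[-3.4334]
Step 5: x=[5.7608] v=[-3.6193]
Step 6: x=[5.0697] v=[-3.4554]
Step 7: x=[4.4782] v=[-2.9574]
Step 8: x=[4.0435] v=[-2.1735]
Step 9: x=[3.8076] v=[-1.1795]
Step 10: x=[3.7933] v=[-0.0715]
Step 11: x=[4.0020] v=[1.0434]
First v>=0 after going negative at step 11, time=2.2000

Answer: 2.2000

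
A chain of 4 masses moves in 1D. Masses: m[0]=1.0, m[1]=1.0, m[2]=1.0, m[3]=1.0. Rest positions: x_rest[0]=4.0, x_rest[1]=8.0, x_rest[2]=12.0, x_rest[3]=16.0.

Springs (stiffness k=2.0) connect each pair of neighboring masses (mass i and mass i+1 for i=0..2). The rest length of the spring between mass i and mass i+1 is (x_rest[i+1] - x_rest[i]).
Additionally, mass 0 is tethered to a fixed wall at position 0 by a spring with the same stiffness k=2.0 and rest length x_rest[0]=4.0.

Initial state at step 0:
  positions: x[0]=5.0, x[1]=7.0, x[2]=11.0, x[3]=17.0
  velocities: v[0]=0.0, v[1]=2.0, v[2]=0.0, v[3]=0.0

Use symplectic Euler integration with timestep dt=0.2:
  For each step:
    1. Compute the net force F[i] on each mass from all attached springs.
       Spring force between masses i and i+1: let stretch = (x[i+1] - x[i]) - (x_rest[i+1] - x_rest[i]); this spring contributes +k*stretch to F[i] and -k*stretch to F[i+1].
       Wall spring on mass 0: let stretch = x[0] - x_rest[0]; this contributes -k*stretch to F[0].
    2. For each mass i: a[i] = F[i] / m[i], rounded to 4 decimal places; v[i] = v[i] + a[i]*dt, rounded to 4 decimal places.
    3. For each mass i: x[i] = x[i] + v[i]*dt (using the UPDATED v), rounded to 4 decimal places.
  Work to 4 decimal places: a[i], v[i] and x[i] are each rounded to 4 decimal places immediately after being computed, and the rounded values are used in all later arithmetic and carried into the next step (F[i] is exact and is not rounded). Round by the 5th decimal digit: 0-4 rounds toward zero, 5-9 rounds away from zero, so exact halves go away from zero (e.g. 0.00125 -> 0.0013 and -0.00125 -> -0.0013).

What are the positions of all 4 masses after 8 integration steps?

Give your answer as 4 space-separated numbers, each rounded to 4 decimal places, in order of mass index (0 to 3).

Step 0: x=[5.0000 7.0000 11.0000 17.0000] v=[0.0000 2.0000 0.0000 0.0000]
Step 1: x=[4.7600 7.5600 11.1600 16.8400] v=[-1.2000 2.8000 0.8000 -0.8000]
Step 2: x=[4.3632 8.1840 11.4864 16.5456] v=[-1.9840 3.1200 1.6320 -1.4720]
Step 3: x=[3.9230 8.7665 11.9533 16.1665] v=[-2.2010 2.9126 2.3347 -1.8957]
Step 4: x=[3.5564 9.2165 12.5024 15.7703] v=[-1.8328 2.2499 2.7453 -1.9810]
Step 5: x=[3.3581 9.4765 13.0500 15.4327] v=[-0.9913 1.3002 2.7381 -1.6882]
Step 6: x=[3.3807 9.5329 13.5024 15.2244] v=[0.1128 0.2822 2.2618 -1.0413]
Step 7: x=[3.6250 9.4147 13.7750 15.1984] v=[1.2214 -0.5909 1.3628 -0.1301]
Step 8: x=[4.0425 9.1822 13.8126 15.3785] v=[2.0873 -1.1627 0.1880 0.9005]

Answer: 4.0425 9.1822 13.8126 15.3785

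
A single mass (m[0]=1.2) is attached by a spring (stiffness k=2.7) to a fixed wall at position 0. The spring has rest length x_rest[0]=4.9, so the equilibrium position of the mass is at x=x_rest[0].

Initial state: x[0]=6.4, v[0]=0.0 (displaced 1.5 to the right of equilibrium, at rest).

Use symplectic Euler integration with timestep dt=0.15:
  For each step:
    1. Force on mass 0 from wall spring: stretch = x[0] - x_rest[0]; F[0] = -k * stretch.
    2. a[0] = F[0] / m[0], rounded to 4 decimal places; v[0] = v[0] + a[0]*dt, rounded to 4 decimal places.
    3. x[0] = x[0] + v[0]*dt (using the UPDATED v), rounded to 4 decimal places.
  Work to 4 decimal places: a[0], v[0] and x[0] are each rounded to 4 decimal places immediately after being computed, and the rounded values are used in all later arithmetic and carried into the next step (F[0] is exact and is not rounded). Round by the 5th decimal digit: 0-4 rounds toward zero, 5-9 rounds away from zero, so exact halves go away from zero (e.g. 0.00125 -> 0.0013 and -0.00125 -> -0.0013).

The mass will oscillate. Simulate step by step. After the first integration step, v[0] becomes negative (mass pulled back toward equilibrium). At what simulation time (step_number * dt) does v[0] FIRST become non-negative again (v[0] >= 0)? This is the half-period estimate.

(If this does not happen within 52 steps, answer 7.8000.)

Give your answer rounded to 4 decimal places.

Step 0: x=[6.4000] v=[0.0000]
Step 1: x=[6.3241] v=[-0.5063]
Step 2: x=[6.1761] v=[-0.9869]
Step 3: x=[5.9635] v=[-1.4176]
Step 4: x=[5.6970] v=[-1.7765]
Step 5: x=[5.3902] v=[-2.0455]
Step 6: x=[5.0586] v=[-2.2110]
Step 7: x=[4.7189] v=[-2.2645]
Step 8: x=[4.3884] v=[-2.2034]
Step 9: x=[4.0838] v=[-2.0307]
Step 10: x=[3.8205] v=[-1.7552]
Step 11: x=[3.6119] v=[-1.3909]
Step 12: x=[3.4685] v=[-0.9562]
Step 13: x=[3.3975] v=[-0.4731]
Step 14: x=[3.4026] v=[0.0340]
First v>=0 after going negative at step 14, time=2.1000

Answer: 2.1000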